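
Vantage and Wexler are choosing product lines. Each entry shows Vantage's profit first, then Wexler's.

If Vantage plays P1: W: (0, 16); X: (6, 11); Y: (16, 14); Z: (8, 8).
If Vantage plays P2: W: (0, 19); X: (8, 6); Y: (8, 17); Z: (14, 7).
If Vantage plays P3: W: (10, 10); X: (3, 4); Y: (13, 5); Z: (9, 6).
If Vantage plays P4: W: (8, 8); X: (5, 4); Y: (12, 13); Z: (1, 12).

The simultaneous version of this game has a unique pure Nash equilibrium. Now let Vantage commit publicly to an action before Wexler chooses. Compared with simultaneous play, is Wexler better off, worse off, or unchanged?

Backward induction with Vantage moving first.
- P1: BR = W, leader payoff 0.
- P2: BR = W, leader payoff 0.
- P3: BR = W, leader payoff 10.
- P4: BR = Y, leader payoff 12.
Vantage's induced payoffs are 0, 0, 10, 12, so Vantage commits to P4. Subgame-perfect outcome: (P4, Y) with payoffs (12, 13).
Under simultaneous play:
Vantage's best replies: W→P3; X→P2; Y→P1; Z→P2.
Wexler's best replies: P1→W; P2→W; P3→W; P4→Y.
The unique mutual best reply is (P3, W), giving (10, 10).
Wexler earns 13 sequentially versus 10 at the Nash outcome: better off.

better off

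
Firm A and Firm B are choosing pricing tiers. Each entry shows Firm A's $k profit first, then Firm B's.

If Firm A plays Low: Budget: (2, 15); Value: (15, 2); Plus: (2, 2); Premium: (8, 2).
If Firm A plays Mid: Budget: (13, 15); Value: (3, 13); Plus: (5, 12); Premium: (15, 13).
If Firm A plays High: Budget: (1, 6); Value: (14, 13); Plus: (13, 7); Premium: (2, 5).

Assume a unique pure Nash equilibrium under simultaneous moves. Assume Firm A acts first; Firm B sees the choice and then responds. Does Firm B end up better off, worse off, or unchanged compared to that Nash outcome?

worse off

Work backward from Firm B's decision.
- Low → Firm B plays Budget (best of 15, 2, 2, 2); Firm A gets 2.
- Mid → Firm B plays Budget (best of 15, 13, 12, 13); Firm A gets 13.
- High → Firm B plays Value (best of 6, 13, 7, 5); Firm A gets 14.
Among 2, 13, 14, the best is 14 at High. Subgame-perfect outcome: (High, Value) with payoffs (14, 13).
For the simultaneous game, intersect best replies.
Firm A's best replies: Budget→Mid; Value→Low; Plus→High; Premium→Mid.
Firm B's best replies: Low→Budget; Mid→Budget; High→Value.
The unique mutual best reply is (Mid, Budget), giving (13, 15).
Firm B earns 13 sequentially versus 15 at the Nash outcome: worse off.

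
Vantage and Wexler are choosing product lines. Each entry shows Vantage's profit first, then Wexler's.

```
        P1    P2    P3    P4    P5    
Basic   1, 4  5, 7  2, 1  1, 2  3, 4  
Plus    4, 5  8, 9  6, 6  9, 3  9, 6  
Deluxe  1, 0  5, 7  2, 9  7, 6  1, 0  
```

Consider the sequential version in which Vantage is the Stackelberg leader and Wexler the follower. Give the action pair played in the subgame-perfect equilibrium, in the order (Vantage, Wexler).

Backward induction with Vantage moving first.
- Basic: BR = P2, leader payoff 5.
- Plus: BR = P2, leader payoff 8.
- Deluxe: BR = P3, leader payoff 2.
Vantage's induced payoffs are 5, 8, 2, so Vantage commits to Plus. Subgame-perfect outcome: (Plus, P2) with payoffs (8, 9).

(Plus, P2)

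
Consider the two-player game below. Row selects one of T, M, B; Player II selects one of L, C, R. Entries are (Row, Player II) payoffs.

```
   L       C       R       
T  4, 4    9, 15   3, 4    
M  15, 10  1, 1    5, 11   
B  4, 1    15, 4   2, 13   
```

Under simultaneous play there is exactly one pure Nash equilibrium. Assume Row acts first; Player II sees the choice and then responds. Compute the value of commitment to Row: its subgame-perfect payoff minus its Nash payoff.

4

Backward induction with Row moving first.
- T: Player II compares 4, 15, 4 and picks C; Row would get 9.
- M: Player II compares 10, 1, 11 and picks R; Row would get 5.
- B: Player II compares 1, 4, 13 and picks R; Row would get 2.
Row's induced payoffs are 9, 5, 2, so Row commits to T. Subgame-perfect outcome: (T, C) with payoffs (9, 15).
Under simultaneous play:
Row's best replies: L→M; C→B; R→M.
Player II's best replies: T→C; M→R; B→R.
Only (M, R) has each player best-responding; Nash payoffs (5, 11).
Row's commitment gain: 9 − 5 = 4.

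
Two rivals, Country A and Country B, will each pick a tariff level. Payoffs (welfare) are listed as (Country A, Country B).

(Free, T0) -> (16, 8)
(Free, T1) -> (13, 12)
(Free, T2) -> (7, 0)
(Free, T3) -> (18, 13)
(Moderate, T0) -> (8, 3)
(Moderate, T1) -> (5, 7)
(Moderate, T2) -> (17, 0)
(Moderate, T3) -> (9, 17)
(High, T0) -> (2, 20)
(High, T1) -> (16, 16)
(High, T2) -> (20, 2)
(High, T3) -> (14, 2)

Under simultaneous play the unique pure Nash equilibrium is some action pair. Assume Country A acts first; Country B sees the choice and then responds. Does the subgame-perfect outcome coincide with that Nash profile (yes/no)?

Backward induction with Country A moving first.
- Free: BR = T3, leader payoff 18.
- Moderate: BR = T3, leader payoff 9.
- High: BR = T0, leader payoff 2.
Maximizing over 18, 9, 2, Country A chooses Free. Subgame-perfect outcome: (Free, T3) with payoffs (18, 13).
For the simultaneous game, intersect best replies.
Country A's best replies: T0→Free; T1→High; T2→High; T3→Free.
Country B's best replies: Free→T3; Moderate→T3; High→T0.
The unique mutual best reply is (Free, T3), giving (18, 13).
Sequential outcome (Free, T3) coincides with the Nash profile (Free, T3).

yes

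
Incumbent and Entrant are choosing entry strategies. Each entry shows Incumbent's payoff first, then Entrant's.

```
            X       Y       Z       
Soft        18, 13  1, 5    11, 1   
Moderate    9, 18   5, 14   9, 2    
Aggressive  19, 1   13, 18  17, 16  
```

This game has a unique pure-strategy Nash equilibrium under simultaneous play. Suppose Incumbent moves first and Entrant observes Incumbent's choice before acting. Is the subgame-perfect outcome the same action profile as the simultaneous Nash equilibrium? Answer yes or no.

Work backward from Entrant's decision.
- Soft: Entrant compares 13, 5, 1 and picks X; Incumbent would get 18.
- Moderate: Entrant compares 18, 14, 2 and picks X; Incumbent would get 9.
- Aggressive: Entrant compares 1, 18, 16 and picks Y; Incumbent would get 13.
Among 18, 9, 13, the best is 18 at Soft. Subgame-perfect outcome: (Soft, X) with payoffs (18, 13).
Now find the simultaneous Nash equilibrium.
Incumbent's best replies: X→Aggressive; Y→Aggressive; Z→Aggressive.
Entrant's best replies: Soft→X; Moderate→X; Aggressive→Y.
Only (Aggressive, Y) has each player best-responding; Nash payoffs (13, 18).
Sequential outcome (Soft, X) differs from the Nash profile (Aggressive, Y).

no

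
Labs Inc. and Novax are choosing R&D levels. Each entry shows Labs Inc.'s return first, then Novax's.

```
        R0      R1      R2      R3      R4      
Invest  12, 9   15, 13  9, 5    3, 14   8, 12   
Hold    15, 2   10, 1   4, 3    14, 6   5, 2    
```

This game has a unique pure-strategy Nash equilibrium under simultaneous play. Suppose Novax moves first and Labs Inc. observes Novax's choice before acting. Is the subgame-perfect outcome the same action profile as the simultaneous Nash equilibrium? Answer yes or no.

no

Solve by backward induction (Novax leads).
- R0: Labs Inc. compares 12, 15 and picks Hold; Novax would get 2.
- R1: Labs Inc. compares 15, 10 and picks Invest; Novax would get 13.
- R2: Labs Inc. compares 9, 4 and picks Invest; Novax would get 5.
- R3: Labs Inc. compares 3, 14 and picks Hold; Novax would get 6.
- R4: Labs Inc. compares 8, 5 and picks Invest; Novax would get 12.
Maximizing over 2, 13, 5, 6, 12, Novax chooses R1. Subgame-perfect outcome: (Invest, R1) with payoffs (15, 13).
Under simultaneous play:
Labs Inc.'s best replies: R0→Hold; R1→Invest; R2→Invest; R3→Hold; R4→Invest.
Novax's best replies: Invest→R3; Hold→R3.
Only (Hold, R3) has each player best-responding; Nash payoffs (14, 6).
Sequential outcome (Invest, R1) differs from the Nash profile (Hold, R3).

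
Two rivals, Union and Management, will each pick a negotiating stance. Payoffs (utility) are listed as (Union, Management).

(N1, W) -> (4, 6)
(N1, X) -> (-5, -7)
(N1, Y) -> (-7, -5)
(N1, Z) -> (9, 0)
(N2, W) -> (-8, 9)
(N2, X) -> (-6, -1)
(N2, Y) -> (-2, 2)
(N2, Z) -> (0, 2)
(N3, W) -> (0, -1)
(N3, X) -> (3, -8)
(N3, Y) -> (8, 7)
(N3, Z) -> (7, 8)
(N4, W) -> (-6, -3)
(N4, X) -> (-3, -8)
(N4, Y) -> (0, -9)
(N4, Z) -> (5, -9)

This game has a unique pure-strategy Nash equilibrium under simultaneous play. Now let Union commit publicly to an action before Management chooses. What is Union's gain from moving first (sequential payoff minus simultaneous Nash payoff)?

3

Work backward from Management's decision.
- N1 → Management plays W (best of 6, -7, -5, 0); Union gets 4.
- N2 → Management plays W (best of 9, -1, 2, 2); Union gets -8.
- N3 → Management plays Z (best of -1, -8, 7, 8); Union gets 7.
- N4 → Management plays W (best of -3, -8, -9, -9); Union gets -6.
Union's induced payoffs are 4, -8, 7, -6, so Union commits to N3. Subgame-perfect outcome: (N3, Z) with payoffs (7, 8).
For the simultaneous game, intersect best replies.
Union's best replies: W→N1; X→N3; Y→N3; Z→N1.
Management's best replies: N1→W; N2→W; N3→Z; N4→W.
The unique mutual best reply is (N1, W), giving (4, 6).
Union's commitment gain: 7 − 4 = 3.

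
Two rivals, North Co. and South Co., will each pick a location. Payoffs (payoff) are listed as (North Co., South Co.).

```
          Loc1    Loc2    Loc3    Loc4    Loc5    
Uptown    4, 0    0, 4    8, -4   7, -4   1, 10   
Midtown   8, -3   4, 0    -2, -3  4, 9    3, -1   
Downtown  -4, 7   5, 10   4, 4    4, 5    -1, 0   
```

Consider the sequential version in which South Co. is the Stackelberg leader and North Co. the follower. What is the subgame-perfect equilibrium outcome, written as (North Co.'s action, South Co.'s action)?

Backward induction with South Co. moving first.
- Loc1 → North Co. plays Midtown (best of 4, 8, -4); South Co. gets -3.
- Loc2 → North Co. plays Downtown (best of 0, 4, 5); South Co. gets 10.
- Loc3 → North Co. plays Uptown (best of 8, -2, 4); South Co. gets -4.
- Loc4 → North Co. plays Uptown (best of 7, 4, 4); South Co. gets -4.
- Loc5 → North Co. plays Midtown (best of 1, 3, -1); South Co. gets -1.
Among -3, 10, -4, -4, -1, the best is 10 at Loc2. Subgame-perfect outcome: (Downtown, Loc2) with payoffs (5, 10).

(Downtown, Loc2)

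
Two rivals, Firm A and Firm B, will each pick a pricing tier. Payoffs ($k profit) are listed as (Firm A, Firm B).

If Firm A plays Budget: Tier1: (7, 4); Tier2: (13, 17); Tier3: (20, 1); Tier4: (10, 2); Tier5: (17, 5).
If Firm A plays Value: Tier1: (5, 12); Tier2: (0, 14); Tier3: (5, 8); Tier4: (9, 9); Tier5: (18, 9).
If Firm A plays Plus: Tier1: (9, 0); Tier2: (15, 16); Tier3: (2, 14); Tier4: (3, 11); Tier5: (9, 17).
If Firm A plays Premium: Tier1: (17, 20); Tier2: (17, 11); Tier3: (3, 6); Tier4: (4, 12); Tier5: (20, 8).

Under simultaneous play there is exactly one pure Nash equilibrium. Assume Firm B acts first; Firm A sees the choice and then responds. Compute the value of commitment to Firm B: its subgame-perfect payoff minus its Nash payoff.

Firm A best-responds to each possible Firm B move:
- Tier1 → Firm A plays Premium (best of 7, 5, 9, 17); Firm B gets 20.
- Tier2 → Firm A plays Premium (best of 13, 0, 15, 17); Firm B gets 11.
- Tier3 → Firm A plays Budget (best of 20, 5, 2, 3); Firm B gets 1.
- Tier4 → Firm A plays Budget (best of 10, 9, 3, 4); Firm B gets 2.
- Tier5 → Firm A plays Premium (best of 17, 18, 9, 20); Firm B gets 8.
Among 20, 11, 1, 2, 8, the best is 20 at Tier1. Subgame-perfect outcome: (Premium, Tier1) with payoffs (17, 20).
For the simultaneous game, intersect best replies.
Firm A's best replies: Tier1→Premium; Tier2→Premium; Tier3→Budget; Tier4→Budget; Tier5→Premium.
Firm B's best replies: Budget→Tier2; Value→Tier2; Plus→Tier5; Premium→Tier1.
Only (Premium, Tier1) has each player best-responding; Nash payoffs (17, 20).
Firm B's commitment gain: 20 − 20 = 0.

0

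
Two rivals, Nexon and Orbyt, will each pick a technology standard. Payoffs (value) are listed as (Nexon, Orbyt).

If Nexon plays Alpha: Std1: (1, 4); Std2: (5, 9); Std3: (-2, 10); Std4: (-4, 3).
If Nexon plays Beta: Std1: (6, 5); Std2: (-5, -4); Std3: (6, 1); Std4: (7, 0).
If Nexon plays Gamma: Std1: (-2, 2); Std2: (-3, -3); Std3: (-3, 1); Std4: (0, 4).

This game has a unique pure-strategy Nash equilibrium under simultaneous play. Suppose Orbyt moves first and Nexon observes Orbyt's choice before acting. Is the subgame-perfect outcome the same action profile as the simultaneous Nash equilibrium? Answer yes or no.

no

Solve by backward induction (Orbyt leads).
- Std1: BR = Beta, leader payoff 5.
- Std2: BR = Alpha, leader payoff 9.
- Std3: BR = Beta, leader payoff 1.
- Std4: BR = Beta, leader payoff 0.
Maximizing over 5, 9, 1, 0, Orbyt chooses Std2. Subgame-perfect outcome: (Alpha, Std2) with payoffs (5, 9).
Under simultaneous play:
Nexon's best replies: Std1→Beta; Std2→Alpha; Std3→Beta; Std4→Beta.
Orbyt's best replies: Alpha→Std3; Beta→Std1; Gamma→Std4.
The unique mutual best reply is (Beta, Std1), giving (6, 5).
Sequential outcome (Alpha, Std2) differs from the Nash profile (Beta, Std1).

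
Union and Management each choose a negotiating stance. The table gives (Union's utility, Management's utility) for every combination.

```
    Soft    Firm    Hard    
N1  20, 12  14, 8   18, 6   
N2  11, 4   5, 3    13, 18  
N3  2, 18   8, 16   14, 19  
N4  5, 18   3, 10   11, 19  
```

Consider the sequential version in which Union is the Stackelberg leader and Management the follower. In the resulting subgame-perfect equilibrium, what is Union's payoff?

20

Backward induction with Union moving first.
- N1: Management compares 12, 8, 6 and picks Soft; Union would get 20.
- N2: Management compares 4, 3, 18 and picks Hard; Union would get 13.
- N3: Management compares 18, 16, 19 and picks Hard; Union would get 14.
- N4: Management compares 18, 10, 19 and picks Hard; Union would get 11.
Maximizing over 20, 13, 14, 11, Union chooses N1. Subgame-perfect outcome: (N1, Soft) with payoffs (20, 12).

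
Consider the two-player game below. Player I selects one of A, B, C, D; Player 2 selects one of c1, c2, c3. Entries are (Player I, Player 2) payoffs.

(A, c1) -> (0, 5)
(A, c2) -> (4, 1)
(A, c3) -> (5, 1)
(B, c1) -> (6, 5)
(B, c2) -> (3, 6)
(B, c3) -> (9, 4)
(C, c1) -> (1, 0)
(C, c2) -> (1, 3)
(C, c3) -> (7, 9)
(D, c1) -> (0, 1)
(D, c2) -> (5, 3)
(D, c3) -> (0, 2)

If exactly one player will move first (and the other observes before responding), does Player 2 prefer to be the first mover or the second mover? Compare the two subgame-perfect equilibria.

second

If Player I leads: Player 2's best replies are A→c1, B→c2, C→c3, D→c2; Player I's induced payoffs 0, 3, 7, 5; outcome (C, c3), payoffs (7, 9).
If Player 2 leads: Player I's best replies are c1→B, c2→D, c3→B; Player 2's induced payoffs 5, 3, 4; outcome (B, c1), payoffs (6, 5).
Player 2 gets 5 moving first and 9 moving second, so Player 2 prefers to move second.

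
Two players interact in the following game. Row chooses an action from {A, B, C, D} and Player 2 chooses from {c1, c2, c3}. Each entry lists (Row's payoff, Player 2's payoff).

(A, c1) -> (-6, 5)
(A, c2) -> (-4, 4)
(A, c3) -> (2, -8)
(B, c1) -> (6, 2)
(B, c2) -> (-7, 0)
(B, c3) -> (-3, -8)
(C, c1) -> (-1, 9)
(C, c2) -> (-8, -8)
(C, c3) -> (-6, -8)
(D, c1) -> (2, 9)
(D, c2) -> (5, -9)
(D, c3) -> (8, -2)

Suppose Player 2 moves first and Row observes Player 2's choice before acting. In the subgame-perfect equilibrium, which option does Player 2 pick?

c1

Backward induction with Player 2 moving first.
- c1 → Row plays B (best of -6, 6, -1, 2); Player 2 gets 2.
- c2 → Row plays D (best of -4, -7, -8, 5); Player 2 gets -9.
- c3 → Row plays D (best of 2, -3, -6, 8); Player 2 gets -2.
Among 2, -9, -2, the best is 2 at c1. Subgame-perfect outcome: (B, c1) with payoffs (6, 2).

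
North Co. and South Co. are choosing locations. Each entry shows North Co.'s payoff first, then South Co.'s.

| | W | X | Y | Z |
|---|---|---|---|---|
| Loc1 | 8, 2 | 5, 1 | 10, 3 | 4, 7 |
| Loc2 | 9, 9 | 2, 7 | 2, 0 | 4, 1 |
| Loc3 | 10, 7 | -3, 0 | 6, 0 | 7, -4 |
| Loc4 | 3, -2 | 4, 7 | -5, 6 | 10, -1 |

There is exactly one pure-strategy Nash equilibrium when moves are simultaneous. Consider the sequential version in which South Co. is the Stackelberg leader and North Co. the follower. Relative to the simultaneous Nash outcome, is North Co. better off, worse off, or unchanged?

Work backward from North Co.'s decision.
- W: BR = Loc3, leader payoff 7.
- X: BR = Loc1, leader payoff 1.
- Y: BR = Loc1, leader payoff 3.
- Z: BR = Loc4, leader payoff -1.
Maximizing over 7, 1, 3, -1, South Co. chooses W. Subgame-perfect outcome: (Loc3, W) with payoffs (10, 7).
Now find the simultaneous Nash equilibrium.
North Co.'s best replies: W→Loc3; X→Loc1; Y→Loc1; Z→Loc4.
South Co.'s best replies: Loc1→Z; Loc2→W; Loc3→W; Loc4→X.
The unique mutual best reply is (Loc3, W), giving (10, 7).
North Co. earns 10 sequentially versus 10 at the Nash outcome: unchanged.

unchanged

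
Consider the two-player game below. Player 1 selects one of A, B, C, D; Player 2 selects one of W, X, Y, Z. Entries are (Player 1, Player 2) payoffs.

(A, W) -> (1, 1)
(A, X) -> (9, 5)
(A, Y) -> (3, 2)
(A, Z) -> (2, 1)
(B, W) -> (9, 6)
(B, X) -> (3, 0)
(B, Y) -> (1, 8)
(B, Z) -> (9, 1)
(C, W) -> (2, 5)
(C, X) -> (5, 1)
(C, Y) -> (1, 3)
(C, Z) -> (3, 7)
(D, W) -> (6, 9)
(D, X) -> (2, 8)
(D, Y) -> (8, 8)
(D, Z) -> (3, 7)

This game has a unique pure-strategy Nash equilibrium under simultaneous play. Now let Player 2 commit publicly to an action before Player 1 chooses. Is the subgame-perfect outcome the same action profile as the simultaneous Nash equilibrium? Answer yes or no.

Work backward from Player 1's decision.
- W → Player 1 plays B (best of 1, 9, 2, 6); Player 2 gets 6.
- X → Player 1 plays A (best of 9, 3, 5, 2); Player 2 gets 5.
- Y → Player 1 plays D (best of 3, 1, 1, 8); Player 2 gets 8.
- Z → Player 1 plays B (best of 2, 9, 3, 3); Player 2 gets 1.
Maximizing over 6, 5, 8, 1, Player 2 chooses Y. Subgame-perfect outcome: (D, Y) with payoffs (8, 8).
Under simultaneous play:
Player 1's best replies: W→B; X→A; Y→D; Z→B.
Player 2's best replies: A→X; B→Y; C→Z; D→W.
The unique mutual best reply is (A, X), giving (9, 5).
Sequential outcome (D, Y) differs from the Nash profile (A, X).

no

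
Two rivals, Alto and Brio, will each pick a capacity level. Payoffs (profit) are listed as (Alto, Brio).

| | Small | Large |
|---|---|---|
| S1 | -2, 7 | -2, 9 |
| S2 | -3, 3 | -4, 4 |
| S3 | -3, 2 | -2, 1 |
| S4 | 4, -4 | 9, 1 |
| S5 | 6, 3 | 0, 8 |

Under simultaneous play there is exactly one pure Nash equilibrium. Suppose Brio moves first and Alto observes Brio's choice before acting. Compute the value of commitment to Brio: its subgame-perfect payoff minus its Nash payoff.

2

Solve by backward induction (Brio leads).
- Small: BR = S5, leader payoff 3.
- Large: BR = S4, leader payoff 1.
Among 3, 1, the best is 3 at Small. Subgame-perfect outcome: (S5, Small) with payoffs (6, 3).
Now find the simultaneous Nash equilibrium.
Alto's best replies: Small→S5; Large→S4.
Brio's best replies: S1→Large; S2→Large; S3→Small; S4→Large; S5→Large.
The unique mutual best reply is (S4, Large), giving (9, 1).
Brio's commitment gain: 3 − 1 = 2.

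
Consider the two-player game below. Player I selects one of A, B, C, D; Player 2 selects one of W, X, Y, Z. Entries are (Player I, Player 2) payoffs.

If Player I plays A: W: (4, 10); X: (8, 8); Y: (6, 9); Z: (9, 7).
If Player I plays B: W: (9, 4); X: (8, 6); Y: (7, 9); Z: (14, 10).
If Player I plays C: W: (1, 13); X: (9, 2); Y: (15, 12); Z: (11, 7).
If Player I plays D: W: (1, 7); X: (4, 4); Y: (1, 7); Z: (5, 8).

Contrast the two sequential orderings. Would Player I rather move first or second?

If Player I leads: Player 2's best replies are A→W, B→Z, C→W, D→Z; Player I's induced payoffs 4, 14, 1, 5; outcome (B, Z), payoffs (14, 10).
If Player 2 leads: Player I's best replies are W→B, X→C, Y→C, Z→B; Player 2's induced payoffs 4, 2, 12, 10; outcome (C, Y), payoffs (15, 12).
Player I gets 14 moving first and 15 moving second, so Player I prefers to move second.

second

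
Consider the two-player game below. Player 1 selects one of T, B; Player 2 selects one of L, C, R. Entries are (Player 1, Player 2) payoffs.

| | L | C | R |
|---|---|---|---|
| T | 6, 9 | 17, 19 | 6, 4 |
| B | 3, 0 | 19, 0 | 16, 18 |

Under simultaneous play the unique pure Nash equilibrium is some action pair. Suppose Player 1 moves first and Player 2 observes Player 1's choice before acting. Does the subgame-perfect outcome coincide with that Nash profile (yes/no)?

no

Solve by backward induction (Player 1 leads).
- T → Player 2 plays C (best of 9, 19, 4); Player 1 gets 17.
- B → Player 2 plays R (best of 0, 0, 18); Player 1 gets 16.
Among 17, 16, the best is 17 at T. Subgame-perfect outcome: (T, C) with payoffs (17, 19).
Now find the simultaneous Nash equilibrium.
Player 1's best replies: L→T; C→B; R→B.
Player 2's best replies: T→C; B→R.
The unique mutual best reply is (B, R), giving (16, 18).
Sequential outcome (T, C) differs from the Nash profile (B, R).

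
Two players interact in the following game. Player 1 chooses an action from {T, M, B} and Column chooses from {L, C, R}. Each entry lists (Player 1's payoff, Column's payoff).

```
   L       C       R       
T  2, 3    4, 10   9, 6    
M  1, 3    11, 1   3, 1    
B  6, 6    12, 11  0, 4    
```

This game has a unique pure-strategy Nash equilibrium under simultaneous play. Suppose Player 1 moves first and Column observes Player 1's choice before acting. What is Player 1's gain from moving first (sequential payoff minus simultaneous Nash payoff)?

0

Column best-responds to each possible Player 1 move:
- T: BR = C, leader payoff 4.
- M: BR = L, leader payoff 1.
- B: BR = C, leader payoff 12.
Player 1's induced payoffs are 4, 1, 12, so Player 1 commits to B. Subgame-perfect outcome: (B, C) with payoffs (12, 11).
For the simultaneous game, intersect best replies.
Player 1's best replies: L→B; C→B; R→T.
Column's best replies: T→C; M→L; B→C.
Only (B, C) has each player best-responding; Nash payoffs (12, 11).
Player 1's commitment gain: 12 − 12 = 0.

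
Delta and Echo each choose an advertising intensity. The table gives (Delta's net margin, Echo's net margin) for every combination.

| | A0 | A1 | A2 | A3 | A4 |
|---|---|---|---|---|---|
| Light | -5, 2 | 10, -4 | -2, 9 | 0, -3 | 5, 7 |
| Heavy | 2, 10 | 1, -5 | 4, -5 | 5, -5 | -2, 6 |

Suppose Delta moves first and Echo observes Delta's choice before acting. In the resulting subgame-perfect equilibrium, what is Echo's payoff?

10

Solve by backward induction (Delta leads).
- Light → Echo plays A2 (best of 2, -4, 9, -3, 7); Delta gets -2.
- Heavy → Echo plays A0 (best of 10, -5, -5, -5, 6); Delta gets 2.
Delta's induced payoffs are -2, 2, so Delta commits to Heavy. Subgame-perfect outcome: (Heavy, A0) with payoffs (2, 10).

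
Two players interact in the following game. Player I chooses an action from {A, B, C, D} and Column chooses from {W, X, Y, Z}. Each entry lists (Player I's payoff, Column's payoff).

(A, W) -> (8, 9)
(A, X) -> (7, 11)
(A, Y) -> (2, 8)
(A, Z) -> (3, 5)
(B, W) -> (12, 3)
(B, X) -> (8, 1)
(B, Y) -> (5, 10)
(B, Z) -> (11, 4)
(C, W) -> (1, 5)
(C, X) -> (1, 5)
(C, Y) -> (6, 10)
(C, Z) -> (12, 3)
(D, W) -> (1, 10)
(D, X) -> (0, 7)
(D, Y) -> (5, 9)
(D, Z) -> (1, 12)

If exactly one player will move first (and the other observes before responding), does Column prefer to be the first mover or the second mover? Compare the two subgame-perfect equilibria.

If Player I leads: Column's best replies are A→X, B→Y, C→Y, D→Z; Player I's induced payoffs 7, 5, 6, 1; outcome (A, X), payoffs (7, 11).
If Column leads: Player I's best replies are W→B, X→B, Y→C, Z→C; Column's induced payoffs 3, 1, 10, 3; outcome (C, Y), payoffs (6, 10).
Column gets 10 moving first and 11 moving second, so Column prefers to move second.

second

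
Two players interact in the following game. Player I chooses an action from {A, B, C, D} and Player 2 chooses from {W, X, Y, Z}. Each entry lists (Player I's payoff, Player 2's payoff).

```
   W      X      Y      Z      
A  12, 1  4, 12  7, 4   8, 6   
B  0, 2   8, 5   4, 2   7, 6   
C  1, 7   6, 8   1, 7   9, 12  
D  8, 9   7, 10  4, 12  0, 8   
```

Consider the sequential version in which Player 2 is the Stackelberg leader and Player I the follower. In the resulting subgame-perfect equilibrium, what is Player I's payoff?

Backward induction with Player 2 moving first.
- W → Player I plays A (best of 12, 0, 1, 8); Player 2 gets 1.
- X → Player I plays B (best of 4, 8, 6, 7); Player 2 gets 5.
- Y → Player I plays A (best of 7, 4, 1, 4); Player 2 gets 4.
- Z → Player I plays C (best of 8, 7, 9, 0); Player 2 gets 12.
Maximizing over 1, 5, 4, 12, Player 2 chooses Z. Subgame-perfect outcome: (C, Z) with payoffs (9, 12).

9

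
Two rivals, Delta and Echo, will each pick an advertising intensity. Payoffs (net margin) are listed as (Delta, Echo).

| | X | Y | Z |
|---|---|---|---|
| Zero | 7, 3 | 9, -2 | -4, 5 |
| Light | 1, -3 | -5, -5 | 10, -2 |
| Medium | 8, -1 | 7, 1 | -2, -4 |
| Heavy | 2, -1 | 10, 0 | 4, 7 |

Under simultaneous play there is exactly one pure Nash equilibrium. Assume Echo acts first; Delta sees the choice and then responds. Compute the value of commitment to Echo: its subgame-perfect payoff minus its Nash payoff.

Delta best-responds to each possible Echo move:
- X → Delta plays Medium (best of 7, 1, 8, 2); Echo gets -1.
- Y → Delta plays Heavy (best of 9, -5, 7, 10); Echo gets 0.
- Z → Delta plays Light (best of -4, 10, -2, 4); Echo gets -2.
Maximizing over -1, 0, -2, Echo chooses Y. Subgame-perfect outcome: (Heavy, Y) with payoffs (10, 0).
Under simultaneous play:
Delta's best replies: X→Medium; Y→Heavy; Z→Light.
Echo's best replies: Zero→Z; Light→Z; Medium→Y; Heavy→Z.
The unique mutual best reply is (Light, Z), giving (10, -2).
Echo's commitment gain: 0 − -2 = 2.

2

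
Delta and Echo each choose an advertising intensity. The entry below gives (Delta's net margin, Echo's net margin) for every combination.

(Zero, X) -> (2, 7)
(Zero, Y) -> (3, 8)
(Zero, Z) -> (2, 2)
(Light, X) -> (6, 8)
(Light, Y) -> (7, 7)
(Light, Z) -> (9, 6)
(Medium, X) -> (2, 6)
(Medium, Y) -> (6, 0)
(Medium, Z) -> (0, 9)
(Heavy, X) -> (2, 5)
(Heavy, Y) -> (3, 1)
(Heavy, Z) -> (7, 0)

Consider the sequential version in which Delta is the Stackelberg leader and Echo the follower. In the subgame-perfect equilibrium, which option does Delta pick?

Solve by backward induction (Delta leads).
- Zero → Echo plays Y (best of 7, 8, 2); Delta gets 3.
- Light → Echo plays X (best of 8, 7, 6); Delta gets 6.
- Medium → Echo plays Z (best of 6, 0, 9); Delta gets 0.
- Heavy → Echo plays X (best of 5, 1, 0); Delta gets 2.
Among 3, 6, 0, 2, the best is 6 at Light. Subgame-perfect outcome: (Light, X) with payoffs (6, 8).

Light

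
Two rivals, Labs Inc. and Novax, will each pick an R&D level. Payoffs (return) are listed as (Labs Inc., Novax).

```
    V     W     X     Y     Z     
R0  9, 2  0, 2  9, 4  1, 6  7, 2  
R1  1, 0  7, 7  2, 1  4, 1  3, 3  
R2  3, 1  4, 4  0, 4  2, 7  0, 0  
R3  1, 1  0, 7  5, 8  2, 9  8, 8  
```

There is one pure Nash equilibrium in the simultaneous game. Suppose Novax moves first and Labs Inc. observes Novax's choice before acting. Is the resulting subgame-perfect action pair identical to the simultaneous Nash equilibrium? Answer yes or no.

no

Backward induction with Novax moving first.
- V → Labs Inc. plays R0 (best of 9, 1, 3, 1); Novax gets 2.
- W → Labs Inc. plays R1 (best of 0, 7, 4, 0); Novax gets 7.
- X → Labs Inc. plays R0 (best of 9, 2, 0, 5); Novax gets 4.
- Y → Labs Inc. plays R1 (best of 1, 4, 2, 2); Novax gets 1.
- Z → Labs Inc. plays R3 (best of 7, 3, 0, 8); Novax gets 8.
Among 2, 7, 4, 1, 8, the best is 8 at Z. Subgame-perfect outcome: (R3, Z) with payoffs (8, 8).
Now find the simultaneous Nash equilibrium.
Labs Inc.'s best replies: V→R0; W→R1; X→R0; Y→R1; Z→R3.
Novax's best replies: R0→Y; R1→W; R2→Y; R3→Y.
Only (R1, W) has each player best-responding; Nash payoffs (7, 7).
Sequential outcome (R3, Z) differs from the Nash profile (R1, W).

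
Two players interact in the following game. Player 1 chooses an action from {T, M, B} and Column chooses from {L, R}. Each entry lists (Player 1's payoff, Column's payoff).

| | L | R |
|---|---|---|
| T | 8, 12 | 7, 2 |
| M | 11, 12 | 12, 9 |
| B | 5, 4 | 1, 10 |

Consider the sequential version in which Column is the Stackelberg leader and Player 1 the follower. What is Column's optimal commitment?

L

Work backward from Player 1's decision.
- L: BR = M, leader payoff 12.
- R: BR = M, leader payoff 9.
Among 12, 9, the best is 12 at L. Subgame-perfect outcome: (M, L) with payoffs (11, 12).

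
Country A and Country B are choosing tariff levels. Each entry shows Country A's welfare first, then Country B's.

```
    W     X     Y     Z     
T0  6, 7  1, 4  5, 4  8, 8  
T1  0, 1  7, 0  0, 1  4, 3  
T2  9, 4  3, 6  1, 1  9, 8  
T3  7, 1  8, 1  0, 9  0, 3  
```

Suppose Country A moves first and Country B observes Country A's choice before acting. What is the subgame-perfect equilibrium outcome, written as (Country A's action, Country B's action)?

Backward induction with Country A moving first.
- T0: Country B compares 7, 4, 4, 8 and picks Z; Country A would get 8.
- T1: Country B compares 1, 0, 1, 3 and picks Z; Country A would get 4.
- T2: Country B compares 4, 6, 1, 8 and picks Z; Country A would get 9.
- T3: Country B compares 1, 1, 9, 3 and picks Y; Country A would get 0.
Among 8, 4, 9, 0, the best is 9 at T2. Subgame-perfect outcome: (T2, Z) with payoffs (9, 8).

(T2, Z)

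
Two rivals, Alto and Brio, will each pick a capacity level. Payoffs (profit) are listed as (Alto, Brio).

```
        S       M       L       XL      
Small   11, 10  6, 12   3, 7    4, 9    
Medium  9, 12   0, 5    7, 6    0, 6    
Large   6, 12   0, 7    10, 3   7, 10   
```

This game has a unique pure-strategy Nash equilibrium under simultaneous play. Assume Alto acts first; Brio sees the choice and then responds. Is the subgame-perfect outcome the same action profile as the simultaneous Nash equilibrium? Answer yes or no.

Backward induction with Alto moving first.
- Small: Brio compares 10, 12, 7, 9 and picks M; Alto would get 6.
- Medium: Brio compares 12, 5, 6, 6 and picks S; Alto would get 9.
- Large: Brio compares 12, 7, 3, 10 and picks S; Alto would get 6.
Maximizing over 6, 9, 6, Alto chooses Medium. Subgame-perfect outcome: (Medium, S) with payoffs (9, 12).
Now find the simultaneous Nash equilibrium.
Alto's best replies: S→Small; M→Small; L→Large; XL→Large.
Brio's best replies: Small→M; Medium→S; Large→S.
Only (Small, M) has each player best-responding; Nash payoffs (6, 12).
Sequential outcome (Medium, S) differs from the Nash profile (Small, M).

no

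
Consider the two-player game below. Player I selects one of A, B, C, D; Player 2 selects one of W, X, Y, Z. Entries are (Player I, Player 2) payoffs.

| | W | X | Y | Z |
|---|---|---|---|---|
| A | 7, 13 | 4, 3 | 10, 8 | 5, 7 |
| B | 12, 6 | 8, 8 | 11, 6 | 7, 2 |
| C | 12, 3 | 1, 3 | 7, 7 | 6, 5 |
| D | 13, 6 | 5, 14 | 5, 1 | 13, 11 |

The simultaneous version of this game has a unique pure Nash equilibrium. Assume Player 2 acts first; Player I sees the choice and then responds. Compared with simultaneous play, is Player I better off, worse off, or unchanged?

Work backward from Player I's decision.
- W: Player I compares 7, 12, 12, 13 and picks D; Player 2 would get 6.
- X: Player I compares 4, 8, 1, 5 and picks B; Player 2 would get 8.
- Y: Player I compares 10, 11, 7, 5 and picks B; Player 2 would get 6.
- Z: Player I compares 5, 7, 6, 13 and picks D; Player 2 would get 11.
Among 6, 8, 6, 11, the best is 11 at Z. Subgame-perfect outcome: (D, Z) with payoffs (13, 11).
For the simultaneous game, intersect best replies.
Player I's best replies: W→D; X→B; Y→B; Z→D.
Player 2's best replies: A→W; B→X; C→Y; D→X.
Only (B, X) has each player best-responding; Nash payoffs (8, 8).
Player I earns 13 sequentially versus 8 at the Nash outcome: better off.

better off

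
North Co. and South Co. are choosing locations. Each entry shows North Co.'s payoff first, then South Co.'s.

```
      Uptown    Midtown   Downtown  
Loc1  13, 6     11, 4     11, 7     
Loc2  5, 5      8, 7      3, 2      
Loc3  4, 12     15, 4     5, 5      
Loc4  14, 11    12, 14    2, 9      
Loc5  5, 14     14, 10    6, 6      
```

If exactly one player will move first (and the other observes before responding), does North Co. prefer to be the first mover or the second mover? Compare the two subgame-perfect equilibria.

If North Co. leads: South Co.'s best replies are Loc1→Downtown, Loc2→Midtown, Loc3→Uptown, Loc4→Midtown, Loc5→Uptown; North Co.'s induced payoffs 11, 8, 4, 12, 5; outcome (Loc4, Midtown), payoffs (12, 14).
If South Co. leads: North Co.'s best replies are Uptown→Loc4, Midtown→Loc3, Downtown→Loc1; South Co.'s induced payoffs 11, 4, 7; outcome (Loc4, Uptown), payoffs (14, 11).
North Co. gets 12 moving first and 14 moving second, so North Co. prefers to move second.

second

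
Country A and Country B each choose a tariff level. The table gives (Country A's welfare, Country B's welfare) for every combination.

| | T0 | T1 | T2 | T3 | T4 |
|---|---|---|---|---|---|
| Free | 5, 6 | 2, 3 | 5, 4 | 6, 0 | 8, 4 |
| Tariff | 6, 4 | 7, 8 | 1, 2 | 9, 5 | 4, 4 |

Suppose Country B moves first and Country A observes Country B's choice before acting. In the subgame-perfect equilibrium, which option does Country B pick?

T1

Solve by backward induction (Country B leads).
- T0 → Country A plays Tariff (best of 5, 6); Country B gets 4.
- T1 → Country A plays Tariff (best of 2, 7); Country B gets 8.
- T2 → Country A plays Free (best of 5, 1); Country B gets 4.
- T3 → Country A plays Tariff (best of 6, 9); Country B gets 5.
- T4 → Country A plays Free (best of 8, 4); Country B gets 4.
Country B's induced payoffs are 4, 8, 4, 5, 4, so Country B commits to T1. Subgame-perfect outcome: (Tariff, T1) with payoffs (7, 8).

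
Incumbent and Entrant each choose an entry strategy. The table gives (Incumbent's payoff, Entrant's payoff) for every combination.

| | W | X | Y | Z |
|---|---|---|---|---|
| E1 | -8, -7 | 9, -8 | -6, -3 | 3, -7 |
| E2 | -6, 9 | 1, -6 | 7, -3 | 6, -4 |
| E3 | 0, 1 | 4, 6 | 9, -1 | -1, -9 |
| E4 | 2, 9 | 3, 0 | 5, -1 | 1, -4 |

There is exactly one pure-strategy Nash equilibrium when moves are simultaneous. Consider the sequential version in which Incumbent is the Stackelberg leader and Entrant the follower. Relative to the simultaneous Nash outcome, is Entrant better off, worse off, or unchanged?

Entrant best-responds to each possible Incumbent move:
- E1: BR = Y, leader payoff -6.
- E2: BR = W, leader payoff -6.
- E3: BR = X, leader payoff 4.
- E4: BR = W, leader payoff 2.
Among -6, -6, 4, 2, the best is 4 at E3. Subgame-perfect outcome: (E3, X) with payoffs (4, 6).
Under simultaneous play:
Incumbent's best replies: W→E4; X→E1; Y→E3; Z→E2.
Entrant's best replies: E1→Y; E2→W; E3→X; E4→W.
The unique mutual best reply is (E4, W), giving (2, 9).
Entrant earns 6 sequentially versus 9 at the Nash outcome: worse off.

worse off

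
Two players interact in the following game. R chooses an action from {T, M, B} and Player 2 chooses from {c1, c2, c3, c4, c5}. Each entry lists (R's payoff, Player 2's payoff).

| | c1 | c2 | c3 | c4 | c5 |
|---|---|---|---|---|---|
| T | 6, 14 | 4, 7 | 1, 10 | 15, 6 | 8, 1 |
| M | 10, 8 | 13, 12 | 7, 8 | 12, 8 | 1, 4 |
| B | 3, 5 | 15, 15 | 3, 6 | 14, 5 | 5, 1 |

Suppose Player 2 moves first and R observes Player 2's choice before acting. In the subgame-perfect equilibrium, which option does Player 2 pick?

c2

Backward induction with Player 2 moving first.
- c1 → R plays M (best of 6, 10, 3); Player 2 gets 8.
- c2 → R plays B (best of 4, 13, 15); Player 2 gets 15.
- c3 → R plays M (best of 1, 7, 3); Player 2 gets 8.
- c4 → R plays T (best of 15, 12, 14); Player 2 gets 6.
- c5 → R plays T (best of 8, 1, 5); Player 2 gets 1.
Player 2's induced payoffs are 8, 15, 8, 6, 1, so Player 2 commits to c2. Subgame-perfect outcome: (B, c2) with payoffs (15, 15).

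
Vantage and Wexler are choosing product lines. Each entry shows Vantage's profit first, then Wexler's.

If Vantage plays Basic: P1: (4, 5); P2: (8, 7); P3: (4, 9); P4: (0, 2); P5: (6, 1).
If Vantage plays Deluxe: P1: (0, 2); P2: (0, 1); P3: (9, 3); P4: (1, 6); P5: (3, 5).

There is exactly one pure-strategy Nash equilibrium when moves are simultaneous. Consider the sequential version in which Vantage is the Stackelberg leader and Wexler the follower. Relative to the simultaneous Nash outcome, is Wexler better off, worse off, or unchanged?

better off

Work backward from Wexler's decision.
- Basic: Wexler compares 5, 7, 9, 2, 1 and picks P3; Vantage would get 4.
- Deluxe: Wexler compares 2, 1, 3, 6, 5 and picks P4; Vantage would get 1.
Among 4, 1, the best is 4 at Basic. Subgame-perfect outcome: (Basic, P3) with payoffs (4, 9).
Now find the simultaneous Nash equilibrium.
Vantage's best replies: P1→Basic; P2→Basic; P3→Deluxe; P4→Deluxe; P5→Basic.
Wexler's best replies: Basic→P3; Deluxe→P4.
The unique mutual best reply is (Deluxe, P4), giving (1, 6).
Wexler earns 9 sequentially versus 6 at the Nash outcome: better off.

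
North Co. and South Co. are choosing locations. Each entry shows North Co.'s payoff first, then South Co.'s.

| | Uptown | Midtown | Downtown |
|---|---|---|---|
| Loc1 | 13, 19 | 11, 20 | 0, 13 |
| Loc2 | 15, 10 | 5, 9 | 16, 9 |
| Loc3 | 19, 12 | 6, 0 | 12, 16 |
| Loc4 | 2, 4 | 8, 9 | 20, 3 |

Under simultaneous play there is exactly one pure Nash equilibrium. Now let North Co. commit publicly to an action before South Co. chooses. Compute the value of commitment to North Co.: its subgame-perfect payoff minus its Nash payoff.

South Co. best-responds to each possible North Co. move:
- Loc1: BR = Midtown, leader payoff 11.
- Loc2: BR = Uptown, leader payoff 15.
- Loc3: BR = Downtown, leader payoff 12.
- Loc4: BR = Midtown, leader payoff 8.
North Co.'s induced payoffs are 11, 15, 12, 8, so North Co. commits to Loc2. Subgame-perfect outcome: (Loc2, Uptown) with payoffs (15, 10).
For the simultaneous game, intersect best replies.
North Co.'s best replies: Uptown→Loc3; Midtown→Loc1; Downtown→Loc4.
South Co.'s best replies: Loc1→Midtown; Loc2→Uptown; Loc3→Downtown; Loc4→Midtown.
Only (Loc1, Midtown) has each player best-responding; Nash payoffs (11, 20).
North Co.'s commitment gain: 15 − 11 = 4.

4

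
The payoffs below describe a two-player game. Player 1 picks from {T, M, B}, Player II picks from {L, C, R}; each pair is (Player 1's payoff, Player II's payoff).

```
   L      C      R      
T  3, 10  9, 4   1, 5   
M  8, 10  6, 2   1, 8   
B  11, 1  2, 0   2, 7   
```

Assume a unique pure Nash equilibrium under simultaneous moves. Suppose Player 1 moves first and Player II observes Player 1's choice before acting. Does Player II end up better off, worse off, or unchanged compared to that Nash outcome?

Player II best-responds to each possible Player 1 move:
- T: BR = L, leader payoff 3.
- M: BR = L, leader payoff 8.
- B: BR = R, leader payoff 2.
Among 3, 8, 2, the best is 8 at M. Subgame-perfect outcome: (M, L) with payoffs (8, 10).
Under simultaneous play:
Player 1's best replies: L→B; C→T; R→B.
Player II's best replies: T→L; M→L; B→R.
The unique mutual best reply is (B, R), giving (2, 7).
Player II earns 10 sequentially versus 7 at the Nash outcome: better off.

better off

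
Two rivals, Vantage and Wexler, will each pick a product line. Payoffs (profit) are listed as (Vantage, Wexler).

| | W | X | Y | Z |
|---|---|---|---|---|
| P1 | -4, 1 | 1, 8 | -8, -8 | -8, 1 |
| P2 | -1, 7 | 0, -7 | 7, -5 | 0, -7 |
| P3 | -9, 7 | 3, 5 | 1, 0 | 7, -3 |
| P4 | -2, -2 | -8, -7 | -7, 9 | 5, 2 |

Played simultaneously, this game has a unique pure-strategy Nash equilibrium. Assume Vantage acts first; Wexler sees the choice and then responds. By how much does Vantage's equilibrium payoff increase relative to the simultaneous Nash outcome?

2

Backward induction with Vantage moving first.
- P1 → Wexler plays X (best of 1, 8, -8, 1); Vantage gets 1.
- P2 → Wexler plays W (best of 7, -7, -5, -7); Vantage gets -1.
- P3 → Wexler plays W (best of 7, 5, 0, -3); Vantage gets -9.
- P4 → Wexler plays Y (best of -2, -7, 9, 2); Vantage gets -7.
Maximizing over 1, -1, -9, -7, Vantage chooses P1. Subgame-perfect outcome: (P1, X) with payoffs (1, 8).
For the simultaneous game, intersect best replies.
Vantage's best replies: W→P2; X→P3; Y→P2; Z→P3.
Wexler's best replies: P1→X; P2→W; P3→W; P4→Y.
The unique mutual best reply is (P2, W), giving (-1, 7).
Vantage's commitment gain: 1 − -1 = 2.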